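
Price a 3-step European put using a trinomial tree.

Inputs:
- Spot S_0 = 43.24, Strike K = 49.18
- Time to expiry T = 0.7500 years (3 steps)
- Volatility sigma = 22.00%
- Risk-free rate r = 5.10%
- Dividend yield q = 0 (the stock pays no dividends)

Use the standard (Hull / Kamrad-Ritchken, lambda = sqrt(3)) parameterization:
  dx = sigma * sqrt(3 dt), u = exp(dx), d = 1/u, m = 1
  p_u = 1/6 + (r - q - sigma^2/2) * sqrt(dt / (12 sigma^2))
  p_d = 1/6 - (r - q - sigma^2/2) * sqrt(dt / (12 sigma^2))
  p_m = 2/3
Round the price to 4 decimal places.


dt = T/N = 0.250000; dx = sigma*sqrt(3*dt) = 0.190526
u = exp(dx) = 1.209885; d = 1/u = 0.826525
p_u = 0.184250, p_m = 0.666667, p_d = 0.149084
Discount per step: exp(-r*dt) = 0.987331
Stock lattice S(k, j) with j the centered position index:
  k=0: S(0,+0) = 43.2400
  k=1: S(1,-1) = 35.7389; S(1,+0) = 43.2400; S(1,+1) = 52.3154
  k=2: S(2,-2) = 29.5391; S(2,-1) = 35.7389; S(2,+0) = 43.2400; S(2,+1) = 52.3154; S(2,+2) = 63.2957
  k=3: S(3,-3) = 24.4148; S(3,-2) = 29.5391; S(3,-1) = 35.7389; S(3,+0) = 43.2400; S(3,+1) = 52.3154; S(3,+2) = 63.2957; S(3,+3) = 76.5805
Terminal payoffs V(N, j) = max(K - S_T, 0):
  V(3,-3) = 24.765207; V(3,-2) = 19.640900; V(3,-1) = 13.441076; V(3,+0) = 5.940000; V(3,+1) = 0.000000; V(3,+2) = 0.000000; V(3,+3) = 0.000000
Backward induction: V(k, j) = exp(-r*dt) * [p_u * V(k+1, j+1) + p_m * V(k+1, j) + p_d * V(k+1, j-1)]
  V(2,-2) = exp(-r*dt) * [p_u*13.441076 + p_m*19.640900 + p_d*24.765207] = 19.018497
  V(2,-1) = exp(-r*dt) * [p_u*5.940000 + p_m*13.441076 + p_d*19.640900] = 12.818812
  V(2,+0) = exp(-r*dt) * [p_u*0.000000 + p_m*5.940000 + p_d*13.441076] = 5.888289
  V(2,+1) = exp(-r*dt) * [p_u*0.000000 + p_m*0.000000 + p_d*5.940000] = 0.874338
  V(2,+2) = exp(-r*dt) * [p_u*0.000000 + p_m*0.000000 + p_d*0.000000] = 0.000000
  V(1,-1) = exp(-r*dt) * [p_u*5.888289 + p_m*12.818812 + p_d*19.018497] = 12.308204
  V(1,+0) = exp(-r*dt) * [p_u*0.874338 + p_m*5.888289 + p_d*12.818812] = 5.921714
  V(1,+1) = exp(-r*dt) * [p_u*0.000000 + p_m*0.874338 + p_d*5.888289] = 1.442234
  V(0,+0) = exp(-r*dt) * [p_u*1.442234 + p_m*5.921714 + p_d*12.308204] = 5.971864

Answer: Price = V(0,0) = 5.9719


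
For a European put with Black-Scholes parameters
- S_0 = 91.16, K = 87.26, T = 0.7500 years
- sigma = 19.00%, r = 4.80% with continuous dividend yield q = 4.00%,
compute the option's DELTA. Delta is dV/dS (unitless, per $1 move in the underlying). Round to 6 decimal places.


d1 = 0.3844638446; d2 = 0.2199190178
phi(d1) = 0.3705211477; exp(-qT) = 0.9704455335; exp(-rT) = 0.9646402935
N(-d1) = 0.3503173442
Delta = -exp(-qT) * N(-d1) = -0.9704455335 * 0.3503173442 = -0.339964

Answer: Delta = -0.339964


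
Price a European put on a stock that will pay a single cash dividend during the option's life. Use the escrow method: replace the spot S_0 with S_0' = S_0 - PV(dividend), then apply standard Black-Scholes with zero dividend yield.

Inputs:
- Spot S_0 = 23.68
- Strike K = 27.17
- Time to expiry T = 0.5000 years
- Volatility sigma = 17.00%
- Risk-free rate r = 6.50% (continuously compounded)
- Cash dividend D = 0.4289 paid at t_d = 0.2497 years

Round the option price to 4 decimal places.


Answer: Price = 3.2800

Derivation:
PV(D) = D * exp(-r * t_d) = 0.4289 * 0.98390050 = 0.42199493
S_0' = S_0 - PV(D) = 23.6800 - 0.42199493 = 23.25800507
d1 = (ln(S_0'/K) + (r + sigma^2/2)*T) / (sigma*sqrt(T)) = -0.96282194
d2 = d1 - sigma*sqrt(T) = -1.08303009
exp(-rT) = 0.96802245
N(-d1) = 0.83218155; N(-d2) = 0.86060247
P = K * exp(-rT) * N(-d2) - S_0' * N(-d1) = 27.1700 * 0.96802245 * 0.86060247 - 23.25800507 * 0.83218155 = 3.2800


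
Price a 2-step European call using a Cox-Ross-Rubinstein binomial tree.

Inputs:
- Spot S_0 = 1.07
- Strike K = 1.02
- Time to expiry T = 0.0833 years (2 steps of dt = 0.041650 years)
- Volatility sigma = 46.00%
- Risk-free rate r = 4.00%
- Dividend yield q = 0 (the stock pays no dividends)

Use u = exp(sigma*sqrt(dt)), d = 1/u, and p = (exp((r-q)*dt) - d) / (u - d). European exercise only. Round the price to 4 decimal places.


Answer: Price = V(0,0) = 0.0885

Derivation:
dt = T/N = 0.041650
u = exp(sigma*sqrt(dt)) = 1.098426; d = 1/u = 0.910394
p = (exp((r-q)*dt) - d) / (u - d) = 0.485415
Discount per step: exp(-r*dt) = 0.998335
Stock lattice S(k, i) with i counting down-moves:
  k=0: S(0,0) = 1.0700
  k=1: S(1,0) = 1.1753; S(1,1) = 0.9741
  k=2: S(2,0) = 1.2910; S(2,1) = 1.0700; S(2,2) = 0.8868
Terminal payoffs V(N, i) = max(S_T - K, 0):
  V(2,0) = 0.270998; V(2,1) = 0.050000; V(2,2) = 0.000000
Backward induction: V(k, i) = exp(-r*dt) * [p * V(k+1, i) + (1-p) * V(k+1, i+1)].
  V(1,0) = exp(-r*dt) * [p*0.270998 + (1-p)*0.050000] = 0.157014
  V(1,1) = exp(-r*dt) * [p*0.050000 + (1-p)*0.000000] = 0.024230
  V(0,0) = exp(-r*dt) * [p*0.157014 + (1-p)*0.024230] = 0.088538


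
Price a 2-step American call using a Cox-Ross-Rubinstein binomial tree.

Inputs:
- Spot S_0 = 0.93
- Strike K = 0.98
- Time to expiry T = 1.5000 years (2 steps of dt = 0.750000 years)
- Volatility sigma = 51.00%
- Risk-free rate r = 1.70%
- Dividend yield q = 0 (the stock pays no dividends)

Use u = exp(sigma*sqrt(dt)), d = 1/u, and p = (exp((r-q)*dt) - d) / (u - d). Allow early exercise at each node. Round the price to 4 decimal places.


dt = T/N = 0.750000
u = exp(sigma*sqrt(dt)) = 1.555307; d = 1/u = 0.642960
p = (exp((r-q)*dt) - d) / (u - d) = 0.405407
Discount per step: exp(-r*dt) = 0.987331
Stock lattice S(k, i) with i counting down-moves:
  k=0: S(0,0) = 0.9300
  k=1: S(1,0) = 1.4464; S(1,1) = 0.5980
  k=2: S(2,0) = 2.2497; S(2,1) = 0.9300; S(2,2) = 0.3845
Terminal payoffs V(N, i) = max(S_T - K, 0):
  V(2,0) = 1.269651; V(2,1) = 0.000000; V(2,2) = 0.000000
Backward induction: V(k, i) = exp(-r*dt) * [p * V(k+1, i) + (1-p) * V(k+1, i+1)]; then take max(V_cont, immediate exercise) for American.
  V(1,0) = exp(-r*dt) * [p*1.269651 + (1-p)*0.000000] = 0.508204; exercise = 0.466436; V(1,0) = max -> 0.508204
  V(1,1) = exp(-r*dt) * [p*0.000000 + (1-p)*0.000000] = 0.000000; exercise = 0.000000; V(1,1) = max -> 0.000000
  V(0,0) = exp(-r*dt) * [p*0.508204 + (1-p)*0.000000] = 0.203419; exercise = 0.000000; V(0,0) = max -> 0.203419

Answer: Price = V(0,0) = 0.2034


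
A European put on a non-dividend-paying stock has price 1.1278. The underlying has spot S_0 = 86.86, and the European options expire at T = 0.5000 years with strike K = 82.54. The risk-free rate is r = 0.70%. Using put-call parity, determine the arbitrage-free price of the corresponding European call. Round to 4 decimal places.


Answer: Call price = 5.7362

Derivation:
Put-call parity: C - P = S_0 * exp(-qT) - K * exp(-rT).
S_0 * exp(-qT) = 86.8600 * 1.00000000 = 86.86000000
K * exp(-rT) = 82.5400 * 0.99650612 = 82.25161497
C = P + S*exp(-qT) - K*exp(-rT)
C = 1.1278 + 86.86000000 - 82.25161497 = 5.7362


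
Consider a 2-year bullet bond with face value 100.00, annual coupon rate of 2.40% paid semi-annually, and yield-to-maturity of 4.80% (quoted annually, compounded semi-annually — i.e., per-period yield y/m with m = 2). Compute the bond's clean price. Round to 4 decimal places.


Coupon per period c = face * coupon_rate / m = 1.200000
Periods per year m = 2; per-period yield y/m = 0.024000
Number of cashflows N = 4
Cashflows (t years, CF_t, discount factor 1/(1+y/m)^(m*t), PV):
  t = 0.5000: CF_t = 1.200000, DF = 0.976562, PV = 1.171875
  t = 1.0000: CF_t = 1.200000, DF = 0.953674, PV = 1.144409
  t = 1.5000: CF_t = 1.200000, DF = 0.931323, PV = 1.117587
  t = 2.0000: CF_t = 101.200000, DF = 0.909495, PV = 92.040864
Price P = sum_t PV_t = 95.474735

Answer: Price = 95.4747


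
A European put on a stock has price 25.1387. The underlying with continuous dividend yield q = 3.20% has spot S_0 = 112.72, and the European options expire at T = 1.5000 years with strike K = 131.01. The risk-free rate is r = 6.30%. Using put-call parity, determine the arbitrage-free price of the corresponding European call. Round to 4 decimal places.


Answer: Call price = 13.3794

Derivation:
Put-call parity: C - P = S_0 * exp(-qT) - K * exp(-rT).
S_0 * exp(-qT) = 112.7200 * 0.95313379 = 107.43724048
K * exp(-rT) = 131.0100 * 0.90982773 = 119.19653151
C = P + S*exp(-qT) - K*exp(-rT)
C = 25.1387 + 107.43724048 - 119.19653151 = 13.3794


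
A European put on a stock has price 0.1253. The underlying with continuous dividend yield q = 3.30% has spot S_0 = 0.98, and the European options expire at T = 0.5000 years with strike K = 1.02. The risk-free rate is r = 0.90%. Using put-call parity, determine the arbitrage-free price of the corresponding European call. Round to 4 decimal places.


Put-call parity: C - P = S_0 * exp(-qT) - K * exp(-rT).
S_0 * exp(-qT) = 0.9800 * 0.98363538 = 0.96396267
K * exp(-rT) = 1.0200 * 0.99551011 = 1.01542031
C = P + S*exp(-qT) - K*exp(-rT)
C = 0.1253 + 0.96396267 - 1.01542031 = 0.0738

Answer: Call price = 0.0738


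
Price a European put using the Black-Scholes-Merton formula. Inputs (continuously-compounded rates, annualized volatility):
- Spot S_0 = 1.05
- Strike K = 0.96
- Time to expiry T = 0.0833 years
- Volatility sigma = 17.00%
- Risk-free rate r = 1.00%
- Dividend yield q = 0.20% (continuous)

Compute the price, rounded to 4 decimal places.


d1 = (ln(S/K) + (r - q + 0.5*sigma^2) * T) / (sigma * sqrt(T)) = 1.86451287
d2 = d1 - sigma * sqrt(T) = 1.81544791
exp(-rT) = 0.99916735; exp(-qT) = 0.99983341
P = K * exp(-rT) * N(-d2) - S_0 * exp(-qT) * N(-d1)
N(-d1) = 0.03112486; N(-d2) = 0.03472755
P = 0.9600 * 0.99916735 * 0.03472755 - 1.0500 * 0.99983341 * 0.03112486 = 0.0006

Answer: Price = 0.0006


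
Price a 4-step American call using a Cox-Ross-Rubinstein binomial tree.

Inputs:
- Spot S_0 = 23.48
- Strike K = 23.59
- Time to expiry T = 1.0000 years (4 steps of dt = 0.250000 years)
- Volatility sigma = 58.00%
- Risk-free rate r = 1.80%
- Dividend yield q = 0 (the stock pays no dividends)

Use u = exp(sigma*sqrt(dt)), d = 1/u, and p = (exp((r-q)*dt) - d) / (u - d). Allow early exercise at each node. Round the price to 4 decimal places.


dt = T/N = 0.250000
u = exp(sigma*sqrt(dt)) = 1.336427; d = 1/u = 0.748264
p = (exp((r-q)*dt) - d) / (u - d) = 0.435672
Discount per step: exp(-r*dt) = 0.995510
Stock lattice S(k, i) with i counting down-moves:
  k=0: S(0,0) = 23.4800
  k=1: S(1,0) = 31.3793; S(1,1) = 17.5692
  k=2: S(2,0) = 41.9362; S(2,1) = 23.4800; S(2,2) = 13.1464
  k=3: S(3,0) = 56.0447; S(3,1) = 31.3793; S(3,2) = 17.5692; S(3,3) = 9.8370
  k=4: S(4,0) = 74.8996; S(4,1) = 41.9362; S(4,2) = 23.4800; S(4,3) = 13.1464; S(4,4) = 7.3607
Terminal payoffs V(N, i) = max(S_T - K, 0):
  V(4,0) = 51.309633; V(4,1) = 18.346182; V(4,2) = 0.000000; V(4,3) = 0.000000; V(4,4) = 0.000000
Backward induction: V(k, i) = exp(-r*dt) * [p * V(k+1, i) + (1-p) * V(k+1, i+1)]; then take max(V_cont, immediate exercise) for American.
  V(3,0) = exp(-r*dt) * [p*51.309633 + (1-p)*18.346182] = 32.560583; exercise = 32.454667; V(3,0) = max -> 32.560583
  V(3,1) = exp(-r*dt) * [p*18.346182 + (1-p)*0.000000] = 7.957031; exercise = 7.789317; V(3,1) = max -> 7.957031
  V(3,2) = exp(-r*dt) * [p*0.000000 + (1-p)*0.000000] = 0.000000; exercise = 0.000000; V(3,2) = max -> 0.000000
  V(3,3) = exp(-r*dt) * [p*0.000000 + (1-p)*0.000000] = 0.000000; exercise = 0.000000; V(3,3) = max -> 0.000000
  V(2,0) = exp(-r*dt) * [p*32.560583 + (1-p)*7.957031] = 18.592257; exercise = 18.346182; V(2,0) = max -> 18.592257
  V(2,1) = exp(-r*dt) * [p*7.957031 + (1-p)*0.000000] = 3.451091; exercise = 0.000000; V(2,1) = max -> 3.451091
  V(2,2) = exp(-r*dt) * [p*0.000000 + (1-p)*0.000000] = 0.000000; exercise = 0.000000; V(2,2) = max -> 0.000000
  V(1,0) = exp(-r*dt) * [p*18.592257 + (1-p)*3.451091] = 10.002561; exercise = 7.789317; V(1,0) = max -> 10.002561
  V(1,1) = exp(-r*dt) * [p*3.451091 + (1-p)*0.000000] = 1.496793; exercise = 0.000000; V(1,1) = max -> 1.496793
  V(0,0) = exp(-r*dt) * [p*10.002561 + (1-p)*1.496793] = 5.179160; exercise = 0.000000; V(0,0) = max -> 5.179160

Answer: Price = V(0,0) = 5.1792


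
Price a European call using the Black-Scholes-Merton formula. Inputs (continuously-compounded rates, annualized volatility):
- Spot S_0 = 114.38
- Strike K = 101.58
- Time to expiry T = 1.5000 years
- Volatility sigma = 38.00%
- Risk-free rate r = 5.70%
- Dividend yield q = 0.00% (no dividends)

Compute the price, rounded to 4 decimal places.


d1 = (ln(S/K) + (r - q + 0.5*sigma^2) * T) / (sigma * sqrt(T)) = 0.67141711
d2 = d1 - sigma * sqrt(T) = 0.20601406
exp(-rT) = 0.91805314; exp(-qT) = 1.00000000
C = S_0 * exp(-qT) * N(d1) - K * exp(-rT) * N(d2)
N(d1) = 0.74902258; N(d2) = 0.58161004
C = 114.3800 * 1.00000000 * 0.74902258 - 101.5800 * 0.91805314 * 0.58161004 = 31.4347

Answer: Price = 31.4347


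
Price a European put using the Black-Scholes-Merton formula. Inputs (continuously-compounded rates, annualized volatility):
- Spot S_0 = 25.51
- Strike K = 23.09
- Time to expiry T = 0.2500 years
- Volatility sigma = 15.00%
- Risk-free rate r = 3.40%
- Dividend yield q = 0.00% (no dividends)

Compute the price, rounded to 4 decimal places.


Answer: Price = 0.0605

Derivation:
d1 = (ln(S/K) + (r - q + 0.5*sigma^2) * T) / (sigma * sqrt(T)) = 1.47977878
d2 = d1 - sigma * sqrt(T) = 1.40477878
exp(-rT) = 0.99153602; exp(-qT) = 1.00000000
P = K * exp(-rT) * N(-d2) - S_0 * exp(-qT) * N(-d1)
N(-d1) = 0.06946615; N(-d2) = 0.08004353
P = 23.0900 * 0.99153602 * 0.08004353 - 25.5100 * 1.00000000 * 0.06946615 = 0.0605


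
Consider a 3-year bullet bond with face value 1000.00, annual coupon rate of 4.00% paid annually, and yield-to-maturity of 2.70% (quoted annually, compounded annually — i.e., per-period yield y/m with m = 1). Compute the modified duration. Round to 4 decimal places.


Answer: Modified duration = 2.8124

Derivation:
Coupon per period c = face * coupon_rate / m = 40.000000
Periods per year m = 1; per-period yield y/m = 0.027000
Number of cashflows N = 3
Cashflows (t years, CF_t, discount factor 1/(1+y/m)^(m*t), PV):
  t = 1.0000: CF_t = 40.000000, DF = 0.973710, PV = 38.948393
  t = 2.0000: CF_t = 40.000000, DF = 0.948111, PV = 37.924434
  t = 3.0000: CF_t = 1040.000000, DF = 0.923185, PV = 960.112245
Price P = sum_t PV_t = 1036.985072
First compute Macaulay numerator sum_t t * PV_t:
  t * PV_t at t = 1.0000: 38.948393
  t * PV_t at t = 2.0000: 75.848867
  t * PV_t at t = 3.0000: 2880.336734
Macaulay duration D = 2995.133995 / 1036.985072 = 2.888310
Modified duration = D / (1 + y/m) = 2.888310 / (1 + 0.027000) = 2.812376


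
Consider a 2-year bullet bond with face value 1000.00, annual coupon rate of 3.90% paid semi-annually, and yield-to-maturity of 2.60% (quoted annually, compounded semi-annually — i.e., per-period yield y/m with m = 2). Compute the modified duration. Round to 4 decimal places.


Answer: Modified duration = 1.9192

Derivation:
Coupon per period c = face * coupon_rate / m = 19.500000
Periods per year m = 2; per-period yield y/m = 0.013000
Number of cashflows N = 4
Cashflows (t years, CF_t, discount factor 1/(1+y/m)^(m*t), PV):
  t = 0.5000: CF_t = 19.500000, DF = 0.987167, PV = 19.249753
  t = 1.0000: CF_t = 19.500000, DF = 0.974498, PV = 19.002718
  t = 1.5000: CF_t = 19.500000, DF = 0.961992, PV = 18.758853
  t = 2.0000: CF_t = 1019.500000, DF = 0.949647, PV = 968.165157
Price P = sum_t PV_t = 1025.176480
First compute Macaulay numerator sum_t t * PV_t:
  t * PV_t at t = 0.5000: 9.624877
  t * PV_t at t = 1.0000: 19.002718
  t * PV_t at t = 1.5000: 28.138279
  t * PV_t at t = 2.0000: 1936.330313
Macaulay duration D = 1993.096187 / 1025.176480 = 1.944149
Modified duration = D / (1 + y/m) = 1.944149 / (1 + 0.013000) = 1.919200


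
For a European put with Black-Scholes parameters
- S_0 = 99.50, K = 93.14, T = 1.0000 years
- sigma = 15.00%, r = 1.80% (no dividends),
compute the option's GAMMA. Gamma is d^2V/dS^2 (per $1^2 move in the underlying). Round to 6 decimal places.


Answer: Gamma = 0.021844

Derivation:
d1 = 0.6353593774; d2 = 0.4853593774
phi(d1) = 0.3260256230; exp(-qT) = 1.0000000000; exp(-rT) = 0.9821610324
Gamma = exp(-qT) * phi(d1) / (S * sigma * sqrt(T)) = 1.0000000000 * 0.3260256230 / (99.5000 * 0.1500 * 1.0000000000) = 0.021844


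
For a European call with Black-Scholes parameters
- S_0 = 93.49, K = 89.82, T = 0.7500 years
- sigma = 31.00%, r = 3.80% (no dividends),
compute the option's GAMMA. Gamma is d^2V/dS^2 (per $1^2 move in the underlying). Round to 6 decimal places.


Answer: Gamma = 0.014733

Derivation:
d1 = 0.3895598718; d2 = 0.1210919967
phi(d1) = 0.3697911175; exp(-qT) = 1.0000000000; exp(-rT) = 0.9719022941
Gamma = exp(-qT) * phi(d1) / (S * sigma * sqrt(T)) = 1.0000000000 * 0.3697911175 / (93.4900 * 0.3100 * 0.8660254038) = 0.014733


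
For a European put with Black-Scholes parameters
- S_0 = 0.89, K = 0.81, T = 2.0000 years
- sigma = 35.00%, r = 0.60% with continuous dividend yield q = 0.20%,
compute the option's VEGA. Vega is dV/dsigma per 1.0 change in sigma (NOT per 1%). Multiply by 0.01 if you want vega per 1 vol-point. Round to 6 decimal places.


Answer: Vega = 0.451162

Derivation:
d1 = 0.4539367240; d2 = -0.0410380228
phi(d1) = 0.3598860563; exp(-qT) = 0.9960079893; exp(-rT) = 0.9880717129
Vega = S * exp(-qT) * phi(d1) * sqrt(T) = 0.8900 * 0.9960079893 * 0.3598860563 * 1.4142135624 = 0.451162


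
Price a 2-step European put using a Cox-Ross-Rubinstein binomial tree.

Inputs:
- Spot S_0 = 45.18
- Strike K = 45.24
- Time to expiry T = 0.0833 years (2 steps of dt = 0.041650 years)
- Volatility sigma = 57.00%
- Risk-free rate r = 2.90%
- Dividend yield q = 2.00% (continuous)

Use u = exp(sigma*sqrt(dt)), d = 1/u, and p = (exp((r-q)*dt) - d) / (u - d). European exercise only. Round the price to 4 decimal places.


dt = T/N = 0.041650
u = exp(sigma*sqrt(dt)) = 1.123364; d = 1/u = 0.890184
p = (exp((r-q)*dt) - d) / (u - d) = 0.472559
Discount per step: exp(-r*dt) = 0.998793
Stock lattice S(k, i) with i counting down-moves:
  k=0: S(0,0) = 45.1800
  k=1: S(1,0) = 50.7536; S(1,1) = 40.2185
  k=2: S(2,0) = 57.0147; S(2,1) = 45.1800; S(2,2) = 35.8018
Terminal payoffs V(N, i) = max(K - S_T, 0):
  V(2,0) = 0.000000; V(2,1) = 0.060000; V(2,2) = 9.438151
Backward induction: V(k, i) = exp(-r*dt) * [p * V(k+1, i) + (1-p) * V(k+1, i+1)].
  V(1,0) = exp(-r*dt) * [p*0.000000 + (1-p)*0.060000] = 0.031608
  V(1,1) = exp(-r*dt) * [p*0.060000 + (1-p)*9.438151] = 5.000381
  V(0,0) = exp(-r*dt) * [p*0.031608 + (1-p)*5.000381] = 2.649142

Answer: Price = V(0,0) = 2.6491


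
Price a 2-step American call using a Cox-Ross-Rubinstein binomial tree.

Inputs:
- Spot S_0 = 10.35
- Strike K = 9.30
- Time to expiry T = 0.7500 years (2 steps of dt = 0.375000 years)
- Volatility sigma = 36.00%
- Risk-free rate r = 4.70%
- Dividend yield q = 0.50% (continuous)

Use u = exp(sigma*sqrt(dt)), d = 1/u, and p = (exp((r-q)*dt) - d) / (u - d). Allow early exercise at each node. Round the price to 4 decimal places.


dt = T/N = 0.375000
u = exp(sigma*sqrt(dt)) = 1.246643; d = 1/u = 0.802154
p = (exp((r-q)*dt) - d) / (u - d) = 0.480823
Discount per step: exp(-r*dt) = 0.982529
Stock lattice S(k, i) with i counting down-moves:
  k=0: S(0,0) = 10.3500
  k=1: S(1,0) = 12.9028; S(1,1) = 8.3023
  k=2: S(2,0) = 16.0851; S(2,1) = 10.3500; S(2,2) = 6.6597
Terminal payoffs V(N, i) = max(S_T - K, 0):
  V(2,0) = 6.785121; V(2,1) = 1.050000; V(2,2) = 0.000000
Backward induction: V(k, i) = exp(-r*dt) * [p * V(k+1, i) + (1-p) * V(k+1, i+1)]; then take max(V_cont, immediate exercise) for American.
  V(1,0) = exp(-r*dt) * [p*6.785121 + (1-p)*1.050000] = 3.741058; exercise = 3.602752; V(1,0) = max -> 3.741058
  V(1,1) = exp(-r*dt) * [p*1.050000 + (1-p)*0.000000] = 0.496044; exercise = 0.000000; V(1,1) = max -> 0.496044
  V(0,0) = exp(-r*dt) * [p*3.741058 + (1-p)*0.496044] = 2.020397; exercise = 1.050000; V(0,0) = max -> 2.020397

Answer: Price = V(0,0) = 2.0204


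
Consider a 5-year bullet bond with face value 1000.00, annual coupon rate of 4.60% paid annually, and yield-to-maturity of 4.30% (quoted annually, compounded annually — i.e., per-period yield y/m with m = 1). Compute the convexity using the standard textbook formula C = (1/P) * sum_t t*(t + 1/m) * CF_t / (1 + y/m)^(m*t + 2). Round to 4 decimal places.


Answer: Convexity = 24.5216

Derivation:
Coupon per period c = face * coupon_rate / m = 46.000000
Periods per year m = 1; per-period yield y/m = 0.043000
Number of cashflows N = 5
Cashflows (t years, CF_t, discount factor 1/(1+y/m)^(m*t), PV):
  t = 1.0000: CF_t = 46.000000, DF = 0.958773, PV = 44.103547
  t = 2.0000: CF_t = 46.000000, DF = 0.919245, PV = 42.285280
  t = 3.0000: CF_t = 46.000000, DF = 0.881347, PV = 40.541975
  t = 4.0000: CF_t = 46.000000, DF = 0.845012, PV = 38.870542
  t = 5.0000: CF_t = 1046.000000, DF = 0.810174, PV = 847.442309
Price P = sum_t PV_t = 1013.243654
Convexity numerator sum_t t*(t + 1/m) * CF_t / (1+y/m)^(m*t + 2):
  t = 1.0000: term = 81.083951
  t = 2.0000: term = 233.223253
  t = 3.0000: term = 447.216209
  t = 4.0000: term = 714.631206
  t = 5.0000: term = 23370.218899
Convexity = (1/P) * sum = 24846.373518 / 1013.243654 = 24.521618


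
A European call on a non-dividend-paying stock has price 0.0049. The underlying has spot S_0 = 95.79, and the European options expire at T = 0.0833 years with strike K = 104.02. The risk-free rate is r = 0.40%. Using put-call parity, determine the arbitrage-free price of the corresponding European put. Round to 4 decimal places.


Answer: Put price = 8.2002

Derivation:
Put-call parity: C - P = S_0 * exp(-qT) - K * exp(-rT).
S_0 * exp(-qT) = 95.7900 * 1.00000000 = 95.79000000
K * exp(-rT) = 104.0200 * 0.99966686 = 103.98534631
P = C - S*exp(-qT) + K*exp(-rT)
P = 0.0049 - 95.79000000 + 103.98534631 = 8.2002


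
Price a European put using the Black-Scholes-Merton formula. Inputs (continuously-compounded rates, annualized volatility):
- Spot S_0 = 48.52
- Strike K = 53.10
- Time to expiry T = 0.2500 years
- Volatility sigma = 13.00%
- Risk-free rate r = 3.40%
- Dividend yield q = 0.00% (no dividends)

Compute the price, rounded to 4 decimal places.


Answer: Price = 4.2943

Derivation:
d1 = (ln(S/K) + (r - q + 0.5*sigma^2) * T) / (sigma * sqrt(T)) = -1.22443606
d2 = d1 - sigma * sqrt(T) = -1.28943606
exp(-rT) = 0.99153602; exp(-qT) = 1.00000000
P = K * exp(-rT) * N(-d2) - S_0 * exp(-qT) * N(-d1)
N(-d1) = 0.88960611; N(-d2) = 0.90137673
P = 53.1000 * 0.99153602 * 0.90137673 - 48.5200 * 1.00000000 * 0.88960611 = 4.2943


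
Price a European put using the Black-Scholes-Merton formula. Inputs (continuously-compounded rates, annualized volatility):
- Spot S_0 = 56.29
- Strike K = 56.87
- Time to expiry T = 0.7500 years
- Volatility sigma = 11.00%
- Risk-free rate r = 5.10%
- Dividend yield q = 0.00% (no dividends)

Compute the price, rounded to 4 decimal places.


Answer: Price = 1.4222

Derivation:
d1 = (ln(S/K) + (r - q + 0.5*sigma^2) * T) / (sigma * sqrt(T)) = 0.34154402
d2 = d1 - sigma * sqrt(T) = 0.24628123
exp(-rT) = 0.96247229; exp(-qT) = 1.00000000
P = K * exp(-rT) * N(-d2) - S_0 * exp(-qT) * N(-d1)
N(-d1) = 0.36634703; N(-d2) = 0.40273227
P = 56.8700 * 0.96247229 * 0.40273227 - 56.2900 * 1.00000000 * 0.36634703 = 1.4222


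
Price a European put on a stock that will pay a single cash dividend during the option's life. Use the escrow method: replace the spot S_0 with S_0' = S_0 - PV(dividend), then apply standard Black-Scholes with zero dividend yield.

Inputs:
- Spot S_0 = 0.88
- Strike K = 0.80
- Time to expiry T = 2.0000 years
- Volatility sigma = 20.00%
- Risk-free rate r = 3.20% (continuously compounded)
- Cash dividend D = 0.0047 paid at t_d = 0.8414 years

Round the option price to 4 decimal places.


PV(D) = D * exp(-r * t_d) = 0.0047 * 0.97343444 = 0.00457514
S_0' = S_0 - PV(D) = 0.8800 - 0.00457514 = 0.87542486
d1 = (ln(S_0'/K) + (r + sigma^2/2)*T) / (sigma*sqrt(T)) = 0.68623862
d2 = d1 - sigma*sqrt(T) = 0.40339591
exp(-rT) = 0.93800500
N(-d1) = 0.24628132; N(-d2) = 0.34332850
P = K * exp(-rT) * N(-d2) - S_0' * N(-d1) = 0.8000 * 0.93800500 * 0.34332850 - 0.87542486 * 0.24628132 = 0.0420

Answer: Price = 0.0420


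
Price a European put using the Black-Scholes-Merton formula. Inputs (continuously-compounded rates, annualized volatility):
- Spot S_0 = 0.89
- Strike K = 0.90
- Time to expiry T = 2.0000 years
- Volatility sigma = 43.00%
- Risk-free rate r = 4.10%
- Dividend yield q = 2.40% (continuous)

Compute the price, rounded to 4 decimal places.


Answer: Price = 0.1909

Derivation:
d1 = (ln(S/K) + (r - q + 0.5*sigma^2) * T) / (sigma * sqrt(T)) = 0.34159293
d2 = d1 - sigma * sqrt(T) = -0.26651891
exp(-rT) = 0.92127196; exp(-qT) = 0.95313379
P = K * exp(-rT) * N(-d2) - S_0 * exp(-qT) * N(-d1)
N(-d1) = 0.36632863; N(-d2) = 0.60508020
P = 0.9000 * 0.92127196 * 0.60508020 - 0.8900 * 0.95313379 * 0.36632863 = 0.1909


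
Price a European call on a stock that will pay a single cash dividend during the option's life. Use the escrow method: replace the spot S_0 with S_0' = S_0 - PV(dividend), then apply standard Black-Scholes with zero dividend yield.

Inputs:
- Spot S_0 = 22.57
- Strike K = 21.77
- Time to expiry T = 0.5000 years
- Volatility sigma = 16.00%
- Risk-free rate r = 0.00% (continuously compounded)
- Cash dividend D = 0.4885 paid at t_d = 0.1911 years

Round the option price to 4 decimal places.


Answer: Price = 1.1526

Derivation:
PV(D) = D * exp(-r * t_d) = 0.4885 * 1.00000000 = 0.48850000
S_0' = S_0 - PV(D) = 22.5700 - 0.48850000 = 22.08150000
d1 = (ln(S_0'/K) + (r + sigma^2/2)*T) / (sigma*sqrt(T)) = 0.18214433
d2 = d1 - sigma*sqrt(T) = 0.06900725
exp(-rT) = 1.00000000
N(d1) = 0.57226527; N(d2) = 0.52750807
C = S_0' * N(d1) - K * exp(-rT) * N(d2) = 22.08150000 * 0.57226527 - 21.7700 * 1.00000000 * 0.52750807 = 1.1526


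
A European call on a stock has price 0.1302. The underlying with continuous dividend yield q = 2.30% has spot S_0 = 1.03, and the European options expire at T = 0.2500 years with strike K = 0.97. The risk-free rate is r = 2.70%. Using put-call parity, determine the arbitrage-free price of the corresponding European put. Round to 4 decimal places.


Answer: Put price = 0.0696

Derivation:
Put-call parity: C - P = S_0 * exp(-qT) - K * exp(-rT).
S_0 * exp(-qT) = 1.0300 * 0.99426650 = 1.02409449
K * exp(-rT) = 0.9700 * 0.99327273 = 0.96347455
P = C - S*exp(-qT) + K*exp(-rT)
P = 0.1302 - 1.02409449 + 0.96347455 = 0.0696


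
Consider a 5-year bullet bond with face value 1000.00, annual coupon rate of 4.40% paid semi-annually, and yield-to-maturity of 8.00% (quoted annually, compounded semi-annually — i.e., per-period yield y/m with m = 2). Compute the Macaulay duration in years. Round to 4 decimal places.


Answer: Macaulay duration = 4.4962 years

Derivation:
Coupon per period c = face * coupon_rate / m = 22.000000
Periods per year m = 2; per-period yield y/m = 0.040000
Number of cashflows N = 10
Cashflows (t years, CF_t, discount factor 1/(1+y/m)^(m*t), PV):
  t = 0.5000: CF_t = 22.000000, DF = 0.961538, PV = 21.153846
  t = 1.0000: CF_t = 22.000000, DF = 0.924556, PV = 20.340237
  t = 1.5000: CF_t = 22.000000, DF = 0.888996, PV = 19.557920
  t = 2.0000: CF_t = 22.000000, DF = 0.854804, PV = 18.805692
  t = 2.5000: CF_t = 22.000000, DF = 0.821927, PV = 18.082396
  t = 3.0000: CF_t = 22.000000, DF = 0.790315, PV = 17.386920
  t = 3.5000: CF_t = 22.000000, DF = 0.759918, PV = 16.718192
  t = 4.0000: CF_t = 22.000000, DF = 0.730690, PV = 16.075185
  t = 4.5000: CF_t = 22.000000, DF = 0.702587, PV = 15.456908
  t = 5.0000: CF_t = 1022.000000, DF = 0.675564, PV = 690.426581
Price P = sum_t PV_t = 854.003876
Macaulay numerator sum_t t * PV_t:
  t * PV_t at t = 0.5000: 10.576923
  t * PV_t at t = 1.0000: 20.340237
  t * PV_t at t = 1.5000: 29.336880
  t * PV_t at t = 2.0000: 37.611384
  t * PV_t at t = 2.5000: 45.205991
  t * PV_t at t = 3.0000: 52.160759
  t * PV_t at t = 3.5000: 58.513672
  t * PV_t at t = 4.0000: 64.300738
  t * PV_t at t = 4.5000: 69.556087
  t * PV_t at t = 5.0000: 3452.132903
Macaulay duration D = (sum_t t * PV_t) / P = 3839.735573 / 854.003876 = 4.496157


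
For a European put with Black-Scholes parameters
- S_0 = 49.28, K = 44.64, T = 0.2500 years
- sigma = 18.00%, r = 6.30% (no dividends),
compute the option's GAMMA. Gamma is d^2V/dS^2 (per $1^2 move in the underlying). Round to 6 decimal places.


Answer: Gamma = 0.037701

Derivation:
d1 = 1.3187555684; d2 = 1.2287555684
phi(d1) = 0.1672113567; exp(-qT) = 1.0000000000; exp(-rT) = 0.9843733826
Gamma = exp(-qT) * phi(d1) / (S * sigma * sqrt(T)) = 1.0000000000 * 0.1672113567 / (49.2800 * 0.1800 * 0.5000000000) = 0.037701


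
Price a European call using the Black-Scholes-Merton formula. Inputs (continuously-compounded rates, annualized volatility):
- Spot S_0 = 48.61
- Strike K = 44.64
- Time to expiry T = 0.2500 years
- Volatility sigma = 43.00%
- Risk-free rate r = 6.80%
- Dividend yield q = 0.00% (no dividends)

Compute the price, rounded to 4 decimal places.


Answer: Price = 6.7574

Derivation:
d1 = (ln(S/K) + (r - q + 0.5*sigma^2) * T) / (sigma * sqrt(T)) = 0.58284397
d2 = d1 - sigma * sqrt(T) = 0.36784397
exp(-rT) = 0.98314368; exp(-qT) = 1.00000000
C = S_0 * exp(-qT) * N(d1) - K * exp(-rT) * N(d2)
N(d1) = 0.72000083; N(d2) = 0.64350521
C = 48.6100 * 1.00000000 * 0.72000083 - 44.6400 * 0.98314368 * 0.64350521 = 6.7574


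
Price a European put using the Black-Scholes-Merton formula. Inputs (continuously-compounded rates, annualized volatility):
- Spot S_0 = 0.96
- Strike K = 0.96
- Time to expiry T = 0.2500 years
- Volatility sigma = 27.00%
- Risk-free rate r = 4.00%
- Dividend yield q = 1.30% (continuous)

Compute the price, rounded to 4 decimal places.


Answer: Price = 0.0482

Derivation:
d1 = (ln(S/K) + (r - q + 0.5*sigma^2) * T) / (sigma * sqrt(T)) = 0.11750000
d2 = d1 - sigma * sqrt(T) = -0.01750000
exp(-rT) = 0.99004983; exp(-qT) = 0.99675528
P = K * exp(-rT) * N(-d2) - S_0 * exp(-qT) * N(-d1)
N(-d1) = 0.45323192; N(-d2) = 0.50698113
P = 0.9600 * 0.99004983 * 0.50698113 - 0.9600 * 0.99675528 * 0.45323192 = 0.0482


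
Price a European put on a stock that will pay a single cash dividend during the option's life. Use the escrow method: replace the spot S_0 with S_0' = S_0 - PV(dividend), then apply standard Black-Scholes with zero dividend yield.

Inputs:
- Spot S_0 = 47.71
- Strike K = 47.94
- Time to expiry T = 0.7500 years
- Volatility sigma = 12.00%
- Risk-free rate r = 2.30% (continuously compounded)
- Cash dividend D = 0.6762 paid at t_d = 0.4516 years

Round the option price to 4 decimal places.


PV(D) = D * exp(-r * t_d) = 0.6762 * 0.98966696 = 0.66921280
S_0' = S_0 - PV(D) = 47.7100 - 0.66921280 = 47.04078720
d1 = (ln(S_0'/K) + (r + sigma^2/2)*T) / (sigma*sqrt(T)) = 0.03574577
d2 = d1 - sigma*sqrt(T) = -0.06817728
exp(-rT) = 0.98289793
N(-d1) = 0.48574254; N(-d2) = 0.52717774
P = K * exp(-rT) * N(-d2) - S_0' * N(-d1) = 47.9400 * 0.98289793 * 0.52717774 - 47.04078720 * 0.48574254 = 1.9910

Answer: Price = 1.9910


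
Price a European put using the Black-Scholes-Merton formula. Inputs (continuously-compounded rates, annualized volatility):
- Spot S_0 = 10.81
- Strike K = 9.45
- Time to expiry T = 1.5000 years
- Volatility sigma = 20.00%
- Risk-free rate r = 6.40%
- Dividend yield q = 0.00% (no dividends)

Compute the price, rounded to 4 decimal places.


Answer: Price = 0.2187

Derivation:
d1 = (ln(S/K) + (r - q + 0.5*sigma^2) * T) / (sigma * sqrt(T)) = 1.06331080
d2 = d1 - sigma * sqrt(T) = 0.81836183
exp(-rT) = 0.90846402; exp(-qT) = 1.00000000
P = K * exp(-rT) * N(-d2) - S_0 * exp(-qT) * N(-d1)
N(-d1) = 0.14382051; N(-d2) = 0.20657531
P = 9.4500 * 0.90846402 * 0.20657531 - 10.8100 * 1.00000000 * 0.14382051 = 0.2187


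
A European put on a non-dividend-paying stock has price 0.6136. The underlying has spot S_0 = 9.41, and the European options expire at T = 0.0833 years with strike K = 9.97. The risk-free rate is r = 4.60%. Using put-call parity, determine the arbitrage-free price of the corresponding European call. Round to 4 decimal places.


Answer: Call price = 0.0917

Derivation:
Put-call parity: C - P = S_0 * exp(-qT) - K * exp(-rT).
S_0 * exp(-qT) = 9.4100 * 1.00000000 = 9.41000000
K * exp(-rT) = 9.9700 * 0.99617553 = 9.93187005
C = P + S*exp(-qT) - K*exp(-rT)
C = 0.6136 + 9.41000000 - 9.93187005 = 0.0917


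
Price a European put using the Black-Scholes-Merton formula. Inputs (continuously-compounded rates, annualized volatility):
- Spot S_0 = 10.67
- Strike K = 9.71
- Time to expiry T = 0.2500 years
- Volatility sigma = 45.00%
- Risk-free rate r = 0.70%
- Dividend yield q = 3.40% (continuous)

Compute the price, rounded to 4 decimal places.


Answer: Price = 0.5321

Derivation:
d1 = (ln(S/K) + (r - q + 0.5*sigma^2) * T) / (sigma * sqrt(T)) = 0.50152126
d2 = d1 - sigma * sqrt(T) = 0.27652126
exp(-rT) = 0.99825153; exp(-qT) = 0.99153602
P = K * exp(-rT) * N(-d2) - S_0 * exp(-qT) * N(-d1)
N(-d1) = 0.30800216; N(-d2) = 0.39107387
P = 9.7100 * 0.99825153 * 0.39107387 - 10.6700 * 0.99153602 * 0.30800216 = 0.5321


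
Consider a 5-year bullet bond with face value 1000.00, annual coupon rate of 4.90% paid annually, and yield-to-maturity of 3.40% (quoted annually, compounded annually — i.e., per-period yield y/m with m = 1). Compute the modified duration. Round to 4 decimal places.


Answer: Modified duration = 4.4203

Derivation:
Coupon per period c = face * coupon_rate / m = 49.000000
Periods per year m = 1; per-period yield y/m = 0.034000
Number of cashflows N = 5
Cashflows (t years, CF_t, discount factor 1/(1+y/m)^(m*t), PV):
  t = 1.0000: CF_t = 49.000000, DF = 0.967118, PV = 47.388781
  t = 2.0000: CF_t = 49.000000, DF = 0.935317, PV = 45.830543
  t = 3.0000: CF_t = 49.000000, DF = 0.904562, PV = 44.323543
  t = 4.0000: CF_t = 49.000000, DF = 0.874818, PV = 42.866095
  t = 5.0000: CF_t = 1049.000000, DF = 0.846052, PV = 887.509058
Price P = sum_t PV_t = 1067.918021
First compute Macaulay numerator sum_t t * PV_t:
  t * PV_t at t = 1.0000: 47.388781
  t * PV_t at t = 2.0000: 91.661086
  t * PV_t at t = 3.0000: 132.970628
  t * PV_t at t = 4.0000: 171.464381
  t * PV_t at t = 5.0000: 4437.545292
Macaulay duration D = 4881.030168 / 1067.918021 = 4.570604
Modified duration = D / (1 + y/m) = 4.570604 / (1 + 0.034000) = 4.420313


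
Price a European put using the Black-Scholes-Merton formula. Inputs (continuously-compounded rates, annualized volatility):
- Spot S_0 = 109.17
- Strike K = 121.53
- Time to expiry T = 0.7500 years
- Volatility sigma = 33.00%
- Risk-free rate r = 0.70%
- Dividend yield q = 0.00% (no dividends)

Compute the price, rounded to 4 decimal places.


d1 = (ln(S/K) + (r - q + 0.5*sigma^2) * T) / (sigma * sqrt(T)) = -0.21403020
d2 = d1 - sigma * sqrt(T) = -0.49981859
exp(-rT) = 0.99476376; exp(-qT) = 1.00000000
P = K * exp(-rT) * N(-d2) - S_0 * exp(-qT) * N(-d1)
N(-d1) = 0.58473825; N(-d2) = 0.69139859
P = 121.5300 * 0.99476376 * 0.69139859 - 109.1700 * 1.00000000 * 0.58473825 = 19.7498

Answer: Price = 19.7498


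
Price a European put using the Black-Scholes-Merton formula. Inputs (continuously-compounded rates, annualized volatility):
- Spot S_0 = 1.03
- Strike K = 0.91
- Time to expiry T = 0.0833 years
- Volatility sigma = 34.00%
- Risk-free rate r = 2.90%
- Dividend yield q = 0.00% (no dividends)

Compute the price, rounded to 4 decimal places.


d1 = (ln(S/K) + (r - q + 0.5*sigma^2) * T) / (sigma * sqrt(T)) = 1.33598325
d2 = d1 - sigma * sqrt(T) = 1.23785334
exp(-rT) = 0.99758722; exp(-qT) = 1.00000000
P = K * exp(-rT) * N(-d2) - S_0 * exp(-qT) * N(-d1)
N(-d1) = 0.09077737; N(-d2) = 0.10788522
P = 0.9100 * 0.99758722 * 0.10788522 - 1.0300 * 1.00000000 * 0.09077737 = 0.0044

Answer: Price = 0.0044


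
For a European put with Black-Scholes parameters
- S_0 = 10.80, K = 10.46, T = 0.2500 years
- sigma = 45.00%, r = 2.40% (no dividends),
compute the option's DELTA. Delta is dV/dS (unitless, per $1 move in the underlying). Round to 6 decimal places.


Answer: Delta = -0.389227

Derivation:
d1 = 0.2813341133; d2 = 0.0563341133
phi(d1) = 0.3834626809; exp(-qT) = 1.0000000000; exp(-rT) = 0.9940179641
N(-d1) = 0.3892270739
Delta = -exp(-qT) * N(-d1) = -1.0000000000 * 0.3892270739 = -0.389227


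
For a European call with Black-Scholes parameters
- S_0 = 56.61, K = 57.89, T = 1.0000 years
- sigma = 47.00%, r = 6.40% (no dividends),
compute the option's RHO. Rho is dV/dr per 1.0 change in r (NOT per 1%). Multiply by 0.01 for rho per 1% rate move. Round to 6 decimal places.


Answer: Rho = 23.990337

Derivation:
d1 = 0.3235978510; d2 = -0.1464021490
phi(d1) = 0.3785919444; exp(-qT) = 1.0000000000; exp(-rT) = 0.9380049995
N(d2) = 0.4418019655
Rho = K*T*exp(-rT)*N(d2) = 57.8900 * 1.0000 * 0.9380049995 * 0.4418019655 = 23.990337


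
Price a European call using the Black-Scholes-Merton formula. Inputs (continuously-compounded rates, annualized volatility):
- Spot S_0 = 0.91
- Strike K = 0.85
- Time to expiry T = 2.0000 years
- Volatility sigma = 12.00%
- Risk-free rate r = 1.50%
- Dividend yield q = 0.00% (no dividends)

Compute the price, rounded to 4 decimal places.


Answer: Price = 0.1107

Derivation:
d1 = (ln(S/K) + (r - q + 0.5*sigma^2) * T) / (sigma * sqrt(T)) = 0.66355048
d2 = d1 - sigma * sqrt(T) = 0.49384485
exp(-rT) = 0.97044553; exp(-qT) = 1.00000000
C = S_0 * exp(-qT) * N(d1) - K * exp(-rT) * N(d2)
N(d1) = 0.74651097; N(d2) = 0.68929212
C = 0.9100 * 1.00000000 * 0.74651097 - 0.8500 * 0.97044553 * 0.68929212 = 0.1107


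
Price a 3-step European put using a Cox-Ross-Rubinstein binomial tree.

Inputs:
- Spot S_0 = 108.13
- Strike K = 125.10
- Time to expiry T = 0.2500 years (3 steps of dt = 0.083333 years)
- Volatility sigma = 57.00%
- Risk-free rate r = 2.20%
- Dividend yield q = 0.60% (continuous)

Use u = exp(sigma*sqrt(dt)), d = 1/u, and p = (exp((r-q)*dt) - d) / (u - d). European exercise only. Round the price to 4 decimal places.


Answer: Price = V(0,0) = 22.3968

Derivation:
dt = T/N = 0.083333
u = exp(sigma*sqrt(dt)) = 1.178856; d = 1/u = 0.848280
p = (exp((r-q)*dt) - d) / (u - d) = 0.462992
Discount per step: exp(-r*dt) = 0.998168
Stock lattice S(k, i) with i counting down-moves:
  k=0: S(0,0) = 108.1300
  k=1: S(1,0) = 127.4697; S(1,1) = 91.7245
  k=2: S(2,0) = 150.2685; S(2,1) = 108.1300; S(2,2) = 77.8080
  k=3: S(3,0) = 177.1450; S(3,1) = 127.4697; S(3,2) = 91.7245; S(3,3) = 66.0030
Terminal payoffs V(N, i) = max(K - S_T, 0):
  V(3,0) = 0.000000; V(3,1) = 0.000000; V(3,2) = 33.375513; V(3,3) = 59.097031
Backward induction: V(k, i) = exp(-r*dt) * [p * V(k+1, i) + (1-p) * V(k+1, i+1)].
  V(2,0) = exp(-r*dt) * [p*0.000000 + (1-p)*0.000000] = 0.000000
  V(2,1) = exp(-r*dt) * [p*0.000000 + (1-p)*33.375513] = 17.890075
  V(2,2) = exp(-r*dt) * [p*33.375513 + (1-p)*59.097031] = 47.101731
  V(1,0) = exp(-r*dt) * [p*0.000000 + (1-p)*17.890075] = 9.589510
  V(1,1) = exp(-r*dt) * [p*17.890075 + (1-p)*47.101731] = 33.515455
  V(0,0) = exp(-r*dt) * [p*9.589510 + (1-p)*33.515455] = 22.396826


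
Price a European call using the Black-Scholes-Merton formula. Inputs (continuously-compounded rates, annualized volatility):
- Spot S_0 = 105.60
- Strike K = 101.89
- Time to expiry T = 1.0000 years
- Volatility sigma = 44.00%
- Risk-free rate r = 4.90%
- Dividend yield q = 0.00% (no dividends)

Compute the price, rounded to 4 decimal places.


d1 = (ln(S/K) + (r - q + 0.5*sigma^2) * T) / (sigma * sqrt(T)) = 0.41264675
d2 = d1 - sigma * sqrt(T) = -0.02735325
exp(-rT) = 0.95218113; exp(-qT) = 1.00000000
C = S_0 * exp(-qT) * N(d1) - K * exp(-rT) * N(d2)
N(d1) = 0.66006728; N(d2) = 0.48908899
C = 105.6000 * 1.00000000 * 0.66006728 - 101.8900 * 0.95218113 * 0.48908899 = 22.2528

Answer: Price = 22.2528


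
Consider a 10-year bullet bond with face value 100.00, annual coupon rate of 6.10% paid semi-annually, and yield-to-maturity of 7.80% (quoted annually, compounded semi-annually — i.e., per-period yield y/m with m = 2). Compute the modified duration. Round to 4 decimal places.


Answer: Modified duration = 7.1735

Derivation:
Coupon per period c = face * coupon_rate / m = 3.050000
Periods per year m = 2; per-period yield y/m = 0.039000
Number of cashflows N = 20
Cashflows (t years, CF_t, discount factor 1/(1+y/m)^(m*t), PV):
  t = 0.5000: CF_t = 3.050000, DF = 0.962464, PV = 2.935515
  t = 1.0000: CF_t = 3.050000, DF = 0.926337, PV = 2.825327
  t = 1.5000: CF_t = 3.050000, DF = 0.891566, PV = 2.719275
  t = 2.0000: CF_t = 3.050000, DF = 0.858100, PV = 2.617204
  t = 2.5000: CF_t = 3.050000, DF = 0.825890, PV = 2.518965
  t = 3.0000: CF_t = 3.050000, DF = 0.794889, PV = 2.424413
  t = 3.5000: CF_t = 3.050000, DF = 0.765052, PV = 2.333410
  t = 4.0000: CF_t = 3.050000, DF = 0.736335, PV = 2.245823
  t = 4.5000: CF_t = 3.050000, DF = 0.708696, PV = 2.161523
  t = 5.0000: CF_t = 3.050000, DF = 0.682094, PV = 2.080388
  t = 5.5000: CF_t = 3.050000, DF = 0.656491, PV = 2.002298
  t = 6.0000: CF_t = 3.050000, DF = 0.631849, PV = 1.927140
  t = 6.5000: CF_t = 3.050000, DF = 0.608132, PV = 1.854803
  t = 7.0000: CF_t = 3.050000, DF = 0.585305, PV = 1.785181
  t = 7.5000: CF_t = 3.050000, DF = 0.563335, PV = 1.718172
  t = 8.0000: CF_t = 3.050000, DF = 0.542190, PV = 1.653678
  t = 8.5000: CF_t = 3.050000, DF = 0.521838, PV = 1.591606
  t = 9.0000: CF_t = 3.050000, DF = 0.502250, PV = 1.531863
  t = 9.5000: CF_t = 3.050000, DF = 0.483398, PV = 1.474363
  t = 10.0000: CF_t = 103.050000, DF = 0.465253, PV = 47.944307
Price P = sum_t PV_t = 88.345255
First compute Macaulay numerator sum_t t * PV_t:
  t * PV_t at t = 0.5000: 1.467757
  t * PV_t at t = 1.0000: 2.825327
  t * PV_t at t = 1.5000: 4.078913
  t * PV_t at t = 2.0000: 5.234409
  t * PV_t at t = 2.5000: 6.297412
  t * PV_t at t = 3.0000: 7.273238
  t * PV_t at t = 3.5000: 8.166934
  t * PV_t at t = 4.0000: 8.983291
  t * PV_t at t = 4.5000: 9.726855
  t * PV_t at t = 5.0000: 10.401941
  t * PV_t at t = 5.5000: 11.012642
  t * PV_t at t = 6.0000: 11.562840
  t * PV_t at t = 6.5000: 12.056218
  t * PV_t at t = 7.0000: 12.496265
  t * PV_t at t = 7.5000: 12.886290
  t * PV_t at t = 8.0000: 13.229428
  t * PV_t at t = 8.5000: 13.528650
  t * PV_t at t = 9.0000: 13.786769
  t * PV_t at t = 9.5000: 14.006449
  t * PV_t at t = 10.0000: 479.443069
Macaulay duration D = 658.464695 / 88.345255 = 7.453311
Modified duration = D / (1 + y/m) = 7.453311 / (1 + 0.039000) = 7.173543
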